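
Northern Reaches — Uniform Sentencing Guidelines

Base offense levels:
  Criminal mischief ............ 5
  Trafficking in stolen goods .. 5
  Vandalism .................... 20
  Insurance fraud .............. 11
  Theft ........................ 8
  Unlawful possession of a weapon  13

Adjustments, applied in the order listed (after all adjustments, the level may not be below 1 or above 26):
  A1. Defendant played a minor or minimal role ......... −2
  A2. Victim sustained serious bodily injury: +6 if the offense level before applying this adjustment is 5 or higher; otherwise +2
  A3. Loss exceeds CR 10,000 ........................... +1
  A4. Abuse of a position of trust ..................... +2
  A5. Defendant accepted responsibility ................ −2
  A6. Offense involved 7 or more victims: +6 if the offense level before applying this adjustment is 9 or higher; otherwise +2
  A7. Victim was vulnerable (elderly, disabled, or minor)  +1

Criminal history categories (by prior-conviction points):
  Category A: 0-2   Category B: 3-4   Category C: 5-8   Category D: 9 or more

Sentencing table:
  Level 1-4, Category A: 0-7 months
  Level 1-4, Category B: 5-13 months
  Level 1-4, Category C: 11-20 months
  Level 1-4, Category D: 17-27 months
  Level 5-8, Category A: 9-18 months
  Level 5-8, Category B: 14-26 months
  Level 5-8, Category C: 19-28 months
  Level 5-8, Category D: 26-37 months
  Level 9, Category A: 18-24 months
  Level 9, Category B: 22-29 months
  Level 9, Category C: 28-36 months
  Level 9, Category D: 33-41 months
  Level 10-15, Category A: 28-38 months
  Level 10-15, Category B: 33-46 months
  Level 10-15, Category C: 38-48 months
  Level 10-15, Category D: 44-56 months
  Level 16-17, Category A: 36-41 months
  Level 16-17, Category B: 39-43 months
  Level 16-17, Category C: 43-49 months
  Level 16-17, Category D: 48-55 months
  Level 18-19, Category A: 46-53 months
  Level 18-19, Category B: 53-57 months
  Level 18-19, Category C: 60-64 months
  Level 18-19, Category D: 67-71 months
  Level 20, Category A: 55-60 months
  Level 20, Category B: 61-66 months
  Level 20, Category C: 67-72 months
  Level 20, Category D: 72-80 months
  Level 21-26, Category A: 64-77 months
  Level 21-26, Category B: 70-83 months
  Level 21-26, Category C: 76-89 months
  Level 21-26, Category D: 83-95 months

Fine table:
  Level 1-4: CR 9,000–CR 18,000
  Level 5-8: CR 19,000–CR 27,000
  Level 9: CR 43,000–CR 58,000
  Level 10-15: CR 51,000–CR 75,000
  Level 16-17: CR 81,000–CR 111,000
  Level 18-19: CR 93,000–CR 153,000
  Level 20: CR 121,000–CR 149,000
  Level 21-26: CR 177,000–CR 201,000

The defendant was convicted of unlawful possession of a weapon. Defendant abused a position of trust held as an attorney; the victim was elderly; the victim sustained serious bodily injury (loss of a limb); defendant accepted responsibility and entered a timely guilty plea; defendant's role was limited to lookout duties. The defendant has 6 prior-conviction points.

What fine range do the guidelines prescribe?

Base offense level for unlawful possession of a weapon: 13.
A1 applies: 13 − 2 = 11.
A2 applies (level before this adjustment is 11 ≥ 5, so +6): 11 + 6 = 17.
A3 does not apply.
A4 applies: 17 + 2 = 19.
A5 applies: 19 − 2 = 17.
A7 applies: 17 + 1 = 18.
Final offense level: 18.
Level 18 falls in the 18-19 band.
Fine table: Level 18-19 → CR 93,000–CR 153,000.

CR 93,000–CR 153,000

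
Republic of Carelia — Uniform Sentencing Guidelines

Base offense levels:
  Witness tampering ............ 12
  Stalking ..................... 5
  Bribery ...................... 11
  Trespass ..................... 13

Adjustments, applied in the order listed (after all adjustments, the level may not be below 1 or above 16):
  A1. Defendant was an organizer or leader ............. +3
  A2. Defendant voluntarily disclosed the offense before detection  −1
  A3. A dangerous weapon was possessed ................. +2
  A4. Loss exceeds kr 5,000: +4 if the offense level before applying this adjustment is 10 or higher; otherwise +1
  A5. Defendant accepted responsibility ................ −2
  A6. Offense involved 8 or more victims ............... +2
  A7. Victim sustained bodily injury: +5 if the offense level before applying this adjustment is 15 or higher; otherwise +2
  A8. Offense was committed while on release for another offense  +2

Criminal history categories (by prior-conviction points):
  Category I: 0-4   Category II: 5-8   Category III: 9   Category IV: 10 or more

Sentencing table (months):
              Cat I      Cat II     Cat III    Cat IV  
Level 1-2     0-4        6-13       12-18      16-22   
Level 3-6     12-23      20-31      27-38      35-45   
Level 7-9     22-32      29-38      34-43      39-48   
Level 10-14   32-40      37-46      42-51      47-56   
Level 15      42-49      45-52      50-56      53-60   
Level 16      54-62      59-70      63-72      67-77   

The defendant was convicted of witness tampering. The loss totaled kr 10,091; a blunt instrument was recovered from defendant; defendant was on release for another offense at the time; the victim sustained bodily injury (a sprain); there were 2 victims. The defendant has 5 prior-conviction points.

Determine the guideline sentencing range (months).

59-70 months

Base offense level for witness tampering: 12.
A1 does not apply.
A3 applies: 12 + 2 = 14.
A4 applies (level before this adjustment is 14 ≥ 10, so +4): 14 + 4 = 18.
A5 does not apply.
A7 applies (level before this adjustment is 18 ≥ 15, so +5): 18 + 5 = 23.
A8 applies: 23 + 2 = 25.
Level 25 exceeds the maximum of 16; capped at 16.
Final offense level: 16.
Criminal history: 5 prior points → Category II (5-8).
Level 16 falls in the 16 band.
Grid: Level 16 × Category II = 59-70 months.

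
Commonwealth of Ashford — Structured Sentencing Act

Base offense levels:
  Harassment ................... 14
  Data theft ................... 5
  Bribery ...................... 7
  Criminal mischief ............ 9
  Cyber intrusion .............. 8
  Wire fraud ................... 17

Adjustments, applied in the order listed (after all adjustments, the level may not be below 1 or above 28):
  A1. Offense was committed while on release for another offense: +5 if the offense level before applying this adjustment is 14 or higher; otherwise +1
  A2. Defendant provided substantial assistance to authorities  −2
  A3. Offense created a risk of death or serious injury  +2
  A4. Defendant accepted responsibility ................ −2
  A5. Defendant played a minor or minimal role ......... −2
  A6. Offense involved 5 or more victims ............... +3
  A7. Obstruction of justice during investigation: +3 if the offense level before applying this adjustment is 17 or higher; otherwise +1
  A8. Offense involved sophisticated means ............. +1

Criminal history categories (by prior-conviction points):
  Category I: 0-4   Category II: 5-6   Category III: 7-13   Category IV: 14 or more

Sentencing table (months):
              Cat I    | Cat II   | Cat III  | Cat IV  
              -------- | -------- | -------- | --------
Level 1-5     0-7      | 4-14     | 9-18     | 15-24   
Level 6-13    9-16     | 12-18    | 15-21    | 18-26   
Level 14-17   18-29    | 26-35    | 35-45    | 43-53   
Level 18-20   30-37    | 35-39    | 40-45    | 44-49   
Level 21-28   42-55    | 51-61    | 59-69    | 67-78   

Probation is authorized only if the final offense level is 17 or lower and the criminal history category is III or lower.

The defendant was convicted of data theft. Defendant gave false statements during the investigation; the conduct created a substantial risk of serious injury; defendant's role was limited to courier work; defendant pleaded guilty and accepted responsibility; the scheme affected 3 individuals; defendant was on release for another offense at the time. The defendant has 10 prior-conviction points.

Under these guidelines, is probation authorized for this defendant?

Yes

Base offense level for data theft: 5.
A1 applies (level before this adjustment is 5 < 14, so +1): 5 + 1 = 6.
A2 does not apply.
A3 applies: 6 + 2 = 8.
A4 applies: 8 − 2 = 6.
A5 applies: 6 − 2 = 4.
A7 applies (level before this adjustment is 4 < 17, so +1): 4 + 1 = 5.
Final offense level: 5.
Criminal history: 10 prior points → Category III (7-13).
Level 5 falls in the 1-5 band.
Grid: Level 1-5 × Category III = 9-18 months.
Probation check: level 5 ≤ 17 and category III ≤ III → eligible.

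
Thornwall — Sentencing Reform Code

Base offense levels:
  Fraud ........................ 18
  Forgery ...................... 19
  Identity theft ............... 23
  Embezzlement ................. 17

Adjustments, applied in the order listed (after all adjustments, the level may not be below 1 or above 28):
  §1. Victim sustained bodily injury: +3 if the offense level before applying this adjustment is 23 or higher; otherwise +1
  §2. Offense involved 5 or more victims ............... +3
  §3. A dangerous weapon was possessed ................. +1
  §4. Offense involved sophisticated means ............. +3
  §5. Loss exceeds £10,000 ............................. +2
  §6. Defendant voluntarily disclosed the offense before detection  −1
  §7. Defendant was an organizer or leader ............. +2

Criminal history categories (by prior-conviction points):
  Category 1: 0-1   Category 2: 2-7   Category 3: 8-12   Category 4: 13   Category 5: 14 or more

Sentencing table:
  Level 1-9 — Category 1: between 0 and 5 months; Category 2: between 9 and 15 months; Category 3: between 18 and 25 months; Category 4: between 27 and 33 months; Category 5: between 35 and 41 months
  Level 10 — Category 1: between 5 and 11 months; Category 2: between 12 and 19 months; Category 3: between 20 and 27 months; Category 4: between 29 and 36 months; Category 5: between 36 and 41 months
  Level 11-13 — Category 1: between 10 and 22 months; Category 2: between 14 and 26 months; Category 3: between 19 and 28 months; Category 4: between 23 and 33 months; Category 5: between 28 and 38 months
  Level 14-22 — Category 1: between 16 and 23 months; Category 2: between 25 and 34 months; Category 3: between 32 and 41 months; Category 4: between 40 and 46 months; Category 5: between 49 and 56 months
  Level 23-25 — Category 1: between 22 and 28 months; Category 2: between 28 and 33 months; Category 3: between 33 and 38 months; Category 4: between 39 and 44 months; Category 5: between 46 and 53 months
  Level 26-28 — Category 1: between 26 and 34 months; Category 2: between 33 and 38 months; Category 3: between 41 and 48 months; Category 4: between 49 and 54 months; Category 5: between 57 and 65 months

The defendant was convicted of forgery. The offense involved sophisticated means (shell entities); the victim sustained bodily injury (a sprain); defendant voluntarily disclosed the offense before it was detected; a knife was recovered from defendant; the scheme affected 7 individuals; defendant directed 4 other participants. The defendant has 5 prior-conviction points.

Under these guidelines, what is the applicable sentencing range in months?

33-38 months

Base offense level for forgery: 19.
§1 applies (level before this adjustment is 19 < 23, so +1): 19 + 1 = 20.
§2 applies: 20 + 3 = 23.
§3 applies: 23 + 1 = 24.
§4 applies: 24 + 3 = 27.
§5 does not apply.
§6 applies: 27 − 1 = 26.
§7 applies: 26 + 2 = 28.
Final offense level: 28.
Criminal history: 5 prior points → Category 2 (2-7).
Level 28 falls in the 26-28 band.
Grid: Level 26-28 × Category 2 = 33-38 months.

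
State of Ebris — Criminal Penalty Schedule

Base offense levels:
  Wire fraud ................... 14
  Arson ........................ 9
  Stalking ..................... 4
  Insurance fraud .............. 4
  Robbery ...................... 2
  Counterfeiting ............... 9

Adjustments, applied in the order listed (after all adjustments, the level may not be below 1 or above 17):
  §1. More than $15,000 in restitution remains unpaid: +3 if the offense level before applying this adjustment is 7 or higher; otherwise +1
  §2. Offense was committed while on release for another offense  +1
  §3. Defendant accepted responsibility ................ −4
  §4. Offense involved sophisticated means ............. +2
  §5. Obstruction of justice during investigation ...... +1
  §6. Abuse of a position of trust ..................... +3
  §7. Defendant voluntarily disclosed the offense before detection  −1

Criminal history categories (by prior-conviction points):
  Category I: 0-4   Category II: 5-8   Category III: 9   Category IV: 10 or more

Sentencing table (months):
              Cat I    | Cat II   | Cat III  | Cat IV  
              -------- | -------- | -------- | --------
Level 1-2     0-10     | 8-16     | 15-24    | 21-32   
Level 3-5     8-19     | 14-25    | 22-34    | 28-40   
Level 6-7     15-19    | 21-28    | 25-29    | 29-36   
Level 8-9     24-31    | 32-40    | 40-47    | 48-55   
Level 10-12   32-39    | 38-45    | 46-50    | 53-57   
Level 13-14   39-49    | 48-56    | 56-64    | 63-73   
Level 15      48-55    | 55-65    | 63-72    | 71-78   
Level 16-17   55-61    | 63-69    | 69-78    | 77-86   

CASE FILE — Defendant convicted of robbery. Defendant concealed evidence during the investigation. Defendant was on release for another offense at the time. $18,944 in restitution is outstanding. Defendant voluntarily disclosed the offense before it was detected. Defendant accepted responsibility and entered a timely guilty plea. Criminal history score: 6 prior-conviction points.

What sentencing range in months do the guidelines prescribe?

Base offense level for robbery: 2.
§1 applies (level before this adjustment is 2 < 7, so +1): 2 + 1 = 3.
§2 applies: 3 + 1 = 4.
§3 applies: 4 − 4 = 0.
§5 applies: 0 + 1 = 1.
§7 applies: 1 − 1 = 0.
Level 0 is below the minimum of 1; floored at 1.
Final offense level: 1.
Criminal history: 6 prior points → Category II (5-8).
Level 1 falls in the 1-2 band.
Grid: Level 1-2 × Category II = 8-16 months.

8-16 months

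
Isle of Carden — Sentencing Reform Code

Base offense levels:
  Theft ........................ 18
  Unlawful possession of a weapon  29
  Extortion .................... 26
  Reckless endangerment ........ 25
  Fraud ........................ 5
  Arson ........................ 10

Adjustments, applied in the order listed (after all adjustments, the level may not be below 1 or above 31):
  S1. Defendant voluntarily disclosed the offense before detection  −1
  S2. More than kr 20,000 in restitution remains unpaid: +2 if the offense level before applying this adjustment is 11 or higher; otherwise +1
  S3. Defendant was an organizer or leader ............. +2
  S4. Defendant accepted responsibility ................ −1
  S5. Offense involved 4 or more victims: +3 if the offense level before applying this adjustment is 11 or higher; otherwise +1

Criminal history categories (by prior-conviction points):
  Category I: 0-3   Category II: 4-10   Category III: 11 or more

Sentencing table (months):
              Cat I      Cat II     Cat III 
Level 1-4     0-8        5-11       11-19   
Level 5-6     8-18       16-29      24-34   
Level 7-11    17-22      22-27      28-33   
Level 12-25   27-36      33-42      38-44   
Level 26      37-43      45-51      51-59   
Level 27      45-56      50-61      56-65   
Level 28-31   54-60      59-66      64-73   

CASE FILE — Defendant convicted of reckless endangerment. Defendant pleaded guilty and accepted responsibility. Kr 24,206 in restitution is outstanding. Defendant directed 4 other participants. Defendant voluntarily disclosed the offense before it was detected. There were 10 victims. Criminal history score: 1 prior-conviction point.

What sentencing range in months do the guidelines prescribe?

54-60 months

Base offense level for reckless endangerment: 25.
S1 applies: 25 − 1 = 24.
S2 applies (level before this adjustment is 24 ≥ 11, so +2): 24 + 2 = 26.
S3 applies: 26 + 2 = 28.
S4 applies: 28 − 1 = 27.
S5 applies (level before this adjustment is 27 ≥ 11, so +3): 27 + 3 = 30.
Final offense level: 30.
Criminal history: 1 prior point → Category I (0-3).
Level 30 falls in the 28-31 band.
Grid: Level 28-31 × Category I = 54-60 months.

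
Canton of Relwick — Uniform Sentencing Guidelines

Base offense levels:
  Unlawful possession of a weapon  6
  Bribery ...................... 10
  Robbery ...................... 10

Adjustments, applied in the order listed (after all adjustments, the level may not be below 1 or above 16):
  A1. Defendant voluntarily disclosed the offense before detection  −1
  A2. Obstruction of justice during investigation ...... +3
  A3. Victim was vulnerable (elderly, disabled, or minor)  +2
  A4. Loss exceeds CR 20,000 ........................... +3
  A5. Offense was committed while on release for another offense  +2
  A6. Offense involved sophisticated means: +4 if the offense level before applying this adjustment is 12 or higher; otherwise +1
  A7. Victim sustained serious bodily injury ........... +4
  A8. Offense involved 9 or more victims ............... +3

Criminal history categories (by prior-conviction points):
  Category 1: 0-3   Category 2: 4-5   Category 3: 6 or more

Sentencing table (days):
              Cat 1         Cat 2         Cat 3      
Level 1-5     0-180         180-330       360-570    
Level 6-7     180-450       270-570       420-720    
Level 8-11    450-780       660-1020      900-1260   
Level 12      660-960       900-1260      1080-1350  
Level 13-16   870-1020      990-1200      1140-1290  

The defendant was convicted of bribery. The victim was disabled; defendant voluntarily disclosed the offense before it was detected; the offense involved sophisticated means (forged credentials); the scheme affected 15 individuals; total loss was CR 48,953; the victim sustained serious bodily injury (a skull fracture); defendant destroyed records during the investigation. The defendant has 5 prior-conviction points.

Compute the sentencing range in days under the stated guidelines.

Base offense level for bribery: 10.
A1 applies: 10 − 1 = 9.
A2 applies: 9 + 3 = 12.
A3 applies: 12 + 2 = 14.
A4 applies: 14 + 3 = 17.
A6 applies (level before this adjustment is 17 ≥ 12, so +4): 17 + 4 = 21.
A7 applies: 21 + 4 = 25.
A8 applies: 25 + 3 = 28.
Level 28 exceeds the maximum of 16; capped at 16.
Final offense level: 16.
Criminal history: 5 prior points → Category 2 (4-5).
Level 16 falls in the 13-16 band.
Grid: Level 13-16 × Category 2 = 990-1200 days.

990-1200 days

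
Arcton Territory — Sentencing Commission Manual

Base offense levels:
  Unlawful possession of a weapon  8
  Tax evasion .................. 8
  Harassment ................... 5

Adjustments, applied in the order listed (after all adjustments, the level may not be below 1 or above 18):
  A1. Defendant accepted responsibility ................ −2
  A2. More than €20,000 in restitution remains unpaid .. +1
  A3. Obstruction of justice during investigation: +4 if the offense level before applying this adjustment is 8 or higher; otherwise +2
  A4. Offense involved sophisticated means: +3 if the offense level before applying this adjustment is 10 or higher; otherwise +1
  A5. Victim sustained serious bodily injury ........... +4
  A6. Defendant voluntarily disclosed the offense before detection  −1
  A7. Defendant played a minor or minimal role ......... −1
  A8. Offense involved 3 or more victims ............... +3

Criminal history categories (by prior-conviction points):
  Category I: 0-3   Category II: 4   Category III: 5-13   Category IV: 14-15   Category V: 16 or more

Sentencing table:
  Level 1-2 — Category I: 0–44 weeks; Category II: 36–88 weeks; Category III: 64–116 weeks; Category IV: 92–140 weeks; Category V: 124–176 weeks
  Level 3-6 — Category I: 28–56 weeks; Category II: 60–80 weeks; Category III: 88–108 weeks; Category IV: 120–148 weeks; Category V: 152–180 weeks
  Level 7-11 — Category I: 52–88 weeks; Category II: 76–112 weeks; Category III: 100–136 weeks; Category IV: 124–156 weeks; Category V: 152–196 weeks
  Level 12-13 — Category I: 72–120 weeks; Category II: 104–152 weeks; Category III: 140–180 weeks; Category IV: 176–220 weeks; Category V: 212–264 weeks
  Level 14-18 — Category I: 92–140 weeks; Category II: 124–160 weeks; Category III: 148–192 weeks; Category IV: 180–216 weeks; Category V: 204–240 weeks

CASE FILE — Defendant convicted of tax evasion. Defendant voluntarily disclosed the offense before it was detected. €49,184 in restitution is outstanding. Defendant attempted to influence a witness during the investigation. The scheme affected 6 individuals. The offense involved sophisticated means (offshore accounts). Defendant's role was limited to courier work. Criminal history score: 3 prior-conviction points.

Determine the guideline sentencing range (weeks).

Base offense level for tax evasion: 8.
A2 applies: 8 + 1 = 9.
A3 applies (level before this adjustment is 9 ≥ 8, so +4): 9 + 4 = 13.
A4 applies (level before this adjustment is 13 ≥ 10, so +3): 13 + 3 = 16.
A5 does not apply.
A6 applies: 16 − 1 = 15.
A7 applies: 15 − 1 = 14.
A8 applies: 14 + 3 = 17.
Final offense level: 17.
Criminal history: 3 prior points → Category I (0-3).
Level 17 falls in the 14-18 band.
Grid: Level 14-18 × Category I = 92-140 weeks.

92-140 weeks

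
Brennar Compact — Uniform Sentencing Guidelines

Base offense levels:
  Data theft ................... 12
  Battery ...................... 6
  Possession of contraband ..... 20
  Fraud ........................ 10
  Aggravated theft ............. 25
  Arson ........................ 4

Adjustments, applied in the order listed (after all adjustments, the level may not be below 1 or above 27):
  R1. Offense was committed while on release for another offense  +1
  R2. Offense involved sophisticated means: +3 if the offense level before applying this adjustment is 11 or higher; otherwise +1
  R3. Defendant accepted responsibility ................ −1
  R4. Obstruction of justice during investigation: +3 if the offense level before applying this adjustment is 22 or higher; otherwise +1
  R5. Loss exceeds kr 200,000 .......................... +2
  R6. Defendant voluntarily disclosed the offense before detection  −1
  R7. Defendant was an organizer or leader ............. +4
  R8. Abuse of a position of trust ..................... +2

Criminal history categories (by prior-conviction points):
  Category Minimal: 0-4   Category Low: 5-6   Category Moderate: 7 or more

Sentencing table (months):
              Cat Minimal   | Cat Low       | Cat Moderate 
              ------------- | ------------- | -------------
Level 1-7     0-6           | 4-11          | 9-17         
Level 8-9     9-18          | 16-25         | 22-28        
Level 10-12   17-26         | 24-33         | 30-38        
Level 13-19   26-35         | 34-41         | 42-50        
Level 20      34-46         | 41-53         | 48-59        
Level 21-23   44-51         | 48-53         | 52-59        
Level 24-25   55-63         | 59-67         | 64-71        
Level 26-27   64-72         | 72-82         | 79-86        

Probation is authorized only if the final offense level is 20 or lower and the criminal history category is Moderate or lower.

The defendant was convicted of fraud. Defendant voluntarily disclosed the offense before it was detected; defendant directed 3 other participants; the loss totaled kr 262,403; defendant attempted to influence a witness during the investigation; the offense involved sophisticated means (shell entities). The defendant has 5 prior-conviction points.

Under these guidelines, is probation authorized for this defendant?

Yes

Base offense level for fraud: 10.
R1 does not apply.
R2 applies (level before this adjustment is 10 < 11, so +1): 10 + 1 = 11.
R3 does not apply.
R4 applies (level before this adjustment is 11 < 22, so +1): 11 + 1 = 12.
R5 applies: 12 + 2 = 14.
R6 applies: 14 − 1 = 13.
R7 applies: 13 + 4 = 17.
R8 does not apply.
Final offense level: 17.
Criminal history: 5 prior points → Category Low (5-6).
Level 17 falls in the 13-19 band.
Grid: Level 13-19 × Category Low = 34-41 months.
Probation check: level 17 ≤ 20 and category Low ≤ Moderate → eligible.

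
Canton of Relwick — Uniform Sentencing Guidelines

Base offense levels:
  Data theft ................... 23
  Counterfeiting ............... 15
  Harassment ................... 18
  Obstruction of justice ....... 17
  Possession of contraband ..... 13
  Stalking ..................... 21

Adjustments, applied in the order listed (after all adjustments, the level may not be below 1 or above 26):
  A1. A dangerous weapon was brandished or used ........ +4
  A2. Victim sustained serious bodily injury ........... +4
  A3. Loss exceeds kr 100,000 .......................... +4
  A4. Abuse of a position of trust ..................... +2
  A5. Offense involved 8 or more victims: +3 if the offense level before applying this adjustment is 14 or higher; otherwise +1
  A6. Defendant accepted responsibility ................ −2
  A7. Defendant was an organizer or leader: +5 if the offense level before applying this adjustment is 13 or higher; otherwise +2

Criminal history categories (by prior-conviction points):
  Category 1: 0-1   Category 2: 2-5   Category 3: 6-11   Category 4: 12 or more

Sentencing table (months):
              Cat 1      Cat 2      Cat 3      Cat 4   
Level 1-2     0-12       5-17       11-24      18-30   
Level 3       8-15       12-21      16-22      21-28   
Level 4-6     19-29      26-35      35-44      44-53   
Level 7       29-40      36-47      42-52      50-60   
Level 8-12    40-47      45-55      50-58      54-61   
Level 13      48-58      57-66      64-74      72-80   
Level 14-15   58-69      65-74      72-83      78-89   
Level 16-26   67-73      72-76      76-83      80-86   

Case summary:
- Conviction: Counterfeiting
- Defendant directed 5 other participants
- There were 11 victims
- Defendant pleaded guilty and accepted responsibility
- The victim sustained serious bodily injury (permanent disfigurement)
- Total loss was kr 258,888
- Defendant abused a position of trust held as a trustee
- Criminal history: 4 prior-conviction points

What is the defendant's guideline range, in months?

Base offense level for counterfeiting: 15.
A2 applies: 15 + 4 = 19.
A3 applies: 19 + 4 = 23.
A4 applies: 23 + 2 = 25.
A5 applies (level before this adjustment is 25 ≥ 14, so +3): 25 + 3 = 28.
A6 applies: 28 − 2 = 26.
A7 applies (level before this adjustment is 26 ≥ 13, so +5): 26 + 5 = 31.
Level 31 exceeds the maximum of 26; capped at 26.
Final offense level: 26.
Criminal history: 4 prior points → Category 2 (2-5).
Level 26 falls in the 16-26 band.
Grid: Level 16-26 × Category 2 = 72-76 months.

72-76 months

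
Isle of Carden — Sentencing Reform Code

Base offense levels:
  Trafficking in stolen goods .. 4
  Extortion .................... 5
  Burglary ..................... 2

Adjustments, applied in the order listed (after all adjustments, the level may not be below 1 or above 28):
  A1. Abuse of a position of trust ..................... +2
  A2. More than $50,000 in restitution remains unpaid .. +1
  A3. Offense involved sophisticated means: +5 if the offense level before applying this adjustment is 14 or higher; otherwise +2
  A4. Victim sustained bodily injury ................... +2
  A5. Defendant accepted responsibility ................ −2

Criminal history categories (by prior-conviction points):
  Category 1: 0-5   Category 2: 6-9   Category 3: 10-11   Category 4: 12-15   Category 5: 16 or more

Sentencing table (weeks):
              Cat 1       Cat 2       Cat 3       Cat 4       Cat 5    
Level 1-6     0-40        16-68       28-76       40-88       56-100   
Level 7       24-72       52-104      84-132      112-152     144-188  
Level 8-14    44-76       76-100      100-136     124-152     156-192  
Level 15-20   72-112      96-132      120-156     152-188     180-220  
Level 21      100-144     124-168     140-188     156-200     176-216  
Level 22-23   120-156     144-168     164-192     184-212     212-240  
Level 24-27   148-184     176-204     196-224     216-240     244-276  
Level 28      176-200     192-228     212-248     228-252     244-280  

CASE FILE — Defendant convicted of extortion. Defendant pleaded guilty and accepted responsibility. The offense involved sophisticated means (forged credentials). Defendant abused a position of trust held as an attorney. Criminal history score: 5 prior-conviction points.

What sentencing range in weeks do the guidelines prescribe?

24-72 weeks

Base offense level for extortion: 5.
A1 applies: 5 + 2 = 7.
A2 does not apply.
A3 applies (level before this adjustment is 7 < 14, so +2): 7 + 2 = 9.
A4 does not apply.
A5 applies: 9 − 2 = 7.
Final offense level: 7.
Criminal history: 5 prior points → Category 1 (0-5).
Level 7 falls in the 7 band.
Grid: Level 7 × Category 1 = 24-72 weeks.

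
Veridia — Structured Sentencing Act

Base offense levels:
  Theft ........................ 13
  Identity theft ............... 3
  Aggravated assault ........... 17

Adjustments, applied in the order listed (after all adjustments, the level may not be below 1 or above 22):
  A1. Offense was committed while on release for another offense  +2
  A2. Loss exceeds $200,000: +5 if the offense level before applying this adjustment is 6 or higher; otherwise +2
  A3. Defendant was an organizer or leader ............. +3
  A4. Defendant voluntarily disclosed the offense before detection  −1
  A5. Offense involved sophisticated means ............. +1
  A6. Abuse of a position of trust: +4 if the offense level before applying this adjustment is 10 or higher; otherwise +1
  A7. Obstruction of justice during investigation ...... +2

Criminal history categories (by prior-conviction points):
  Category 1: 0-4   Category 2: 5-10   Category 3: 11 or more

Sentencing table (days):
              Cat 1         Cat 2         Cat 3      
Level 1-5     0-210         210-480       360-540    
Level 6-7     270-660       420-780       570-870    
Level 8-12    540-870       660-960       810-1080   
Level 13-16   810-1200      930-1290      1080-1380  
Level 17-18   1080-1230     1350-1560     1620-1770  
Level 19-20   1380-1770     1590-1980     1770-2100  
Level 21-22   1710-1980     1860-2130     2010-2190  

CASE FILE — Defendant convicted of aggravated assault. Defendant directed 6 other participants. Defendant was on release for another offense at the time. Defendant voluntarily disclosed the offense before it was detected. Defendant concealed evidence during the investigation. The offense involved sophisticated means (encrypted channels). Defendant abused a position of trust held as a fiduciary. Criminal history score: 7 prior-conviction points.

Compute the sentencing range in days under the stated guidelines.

Base offense level for aggravated assault: 17.
A1 applies: 17 + 2 = 19.
A2 does not apply.
A3 applies: 19 + 3 = 22.
A4 applies: 22 − 1 = 21.
A5 applies: 21 + 1 = 22.
A6 applies (level before this adjustment is 22 ≥ 10, so +4): 22 + 4 = 26.
A7 applies: 26 + 2 = 28.
Level 28 exceeds the maximum of 22; capped at 22.
Final offense level: 22.
Criminal history: 7 prior points → Category 2 (5-10).
Level 22 falls in the 21-22 band.
Grid: Level 21-22 × Category 2 = 1860-2130 days.

1860-2130 days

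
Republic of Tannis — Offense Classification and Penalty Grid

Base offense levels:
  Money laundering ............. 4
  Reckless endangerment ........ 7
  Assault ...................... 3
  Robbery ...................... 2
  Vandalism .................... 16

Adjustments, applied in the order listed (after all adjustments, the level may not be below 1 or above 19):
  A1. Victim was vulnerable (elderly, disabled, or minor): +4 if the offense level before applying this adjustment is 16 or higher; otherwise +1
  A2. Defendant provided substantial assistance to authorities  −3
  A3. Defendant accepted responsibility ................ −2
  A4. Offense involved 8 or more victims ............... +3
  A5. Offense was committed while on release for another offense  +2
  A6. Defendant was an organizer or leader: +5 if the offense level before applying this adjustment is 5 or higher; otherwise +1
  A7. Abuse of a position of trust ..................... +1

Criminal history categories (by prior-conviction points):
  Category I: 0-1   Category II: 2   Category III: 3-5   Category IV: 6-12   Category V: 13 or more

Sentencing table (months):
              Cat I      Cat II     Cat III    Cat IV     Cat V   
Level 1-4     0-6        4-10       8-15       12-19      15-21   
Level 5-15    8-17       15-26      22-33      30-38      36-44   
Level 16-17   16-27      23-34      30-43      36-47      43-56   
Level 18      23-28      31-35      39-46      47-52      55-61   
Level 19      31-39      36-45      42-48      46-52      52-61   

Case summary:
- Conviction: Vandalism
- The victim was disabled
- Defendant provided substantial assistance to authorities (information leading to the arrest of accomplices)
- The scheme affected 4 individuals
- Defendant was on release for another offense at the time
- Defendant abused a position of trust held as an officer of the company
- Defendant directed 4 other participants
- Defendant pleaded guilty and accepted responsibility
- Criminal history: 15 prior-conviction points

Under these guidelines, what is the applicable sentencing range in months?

Base offense level for vandalism: 16.
A1 applies (level before this adjustment is 16 ≥ 16, so +4): 16 + 4 = 20.
A2 applies: 20 − 3 = 17.
A3 applies: 17 − 2 = 15.
A4 does not apply.
A5 applies: 15 + 2 = 17.
A6 applies (level before this adjustment is 17 ≥ 5, so +5): 17 + 5 = 22.
A7 applies: 22 + 1 = 23.
Level 23 exceeds the maximum of 19; capped at 19.
Final offense level: 19.
Criminal history: 15 prior points → Category V (13+).
Level 19 falls in the 19 band.
Grid: Level 19 × Category V = 52-61 months.

52-61 months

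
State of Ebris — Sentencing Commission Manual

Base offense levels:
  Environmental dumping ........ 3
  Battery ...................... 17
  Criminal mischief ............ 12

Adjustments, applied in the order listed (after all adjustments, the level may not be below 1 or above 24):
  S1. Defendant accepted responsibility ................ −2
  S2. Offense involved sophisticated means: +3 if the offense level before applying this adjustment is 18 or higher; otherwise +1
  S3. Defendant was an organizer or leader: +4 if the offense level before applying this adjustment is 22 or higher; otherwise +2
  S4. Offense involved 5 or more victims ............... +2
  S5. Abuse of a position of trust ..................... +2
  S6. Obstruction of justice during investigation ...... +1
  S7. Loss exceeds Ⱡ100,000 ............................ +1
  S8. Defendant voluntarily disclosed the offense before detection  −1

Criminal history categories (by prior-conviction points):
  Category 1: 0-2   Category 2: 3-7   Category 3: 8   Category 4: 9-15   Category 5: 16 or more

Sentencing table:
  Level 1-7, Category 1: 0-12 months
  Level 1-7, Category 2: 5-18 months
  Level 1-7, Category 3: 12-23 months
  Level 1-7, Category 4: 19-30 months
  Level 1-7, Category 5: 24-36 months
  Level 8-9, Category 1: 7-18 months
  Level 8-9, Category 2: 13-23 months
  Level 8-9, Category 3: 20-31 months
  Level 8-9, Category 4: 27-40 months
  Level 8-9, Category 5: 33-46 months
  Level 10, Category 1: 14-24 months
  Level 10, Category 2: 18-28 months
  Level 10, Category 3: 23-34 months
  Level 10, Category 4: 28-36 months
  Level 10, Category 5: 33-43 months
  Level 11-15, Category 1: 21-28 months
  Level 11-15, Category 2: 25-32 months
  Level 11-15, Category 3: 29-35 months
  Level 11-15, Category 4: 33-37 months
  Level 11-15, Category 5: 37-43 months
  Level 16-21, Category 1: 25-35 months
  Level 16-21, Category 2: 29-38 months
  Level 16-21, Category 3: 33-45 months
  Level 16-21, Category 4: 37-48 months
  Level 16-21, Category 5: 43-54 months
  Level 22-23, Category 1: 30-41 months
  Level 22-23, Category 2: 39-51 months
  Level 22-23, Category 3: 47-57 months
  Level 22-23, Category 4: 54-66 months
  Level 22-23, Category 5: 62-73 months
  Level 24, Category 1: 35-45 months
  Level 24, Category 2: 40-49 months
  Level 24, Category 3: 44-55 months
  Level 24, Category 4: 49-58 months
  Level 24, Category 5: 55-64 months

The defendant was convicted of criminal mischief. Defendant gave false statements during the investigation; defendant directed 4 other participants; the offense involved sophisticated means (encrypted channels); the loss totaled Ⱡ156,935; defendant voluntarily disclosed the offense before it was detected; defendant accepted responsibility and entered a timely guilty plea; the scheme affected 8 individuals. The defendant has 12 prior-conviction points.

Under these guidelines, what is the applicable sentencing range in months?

Base offense level for criminal mischief: 12.
S1 applies: 12 − 2 = 10.
S2 applies (level before this adjustment is 10 < 18, so +1): 10 + 1 = 11.
S3 applies (level before this adjustment is 11 < 22, so +2): 11 + 2 = 13.
S4 applies: 13 + 2 = 15.
S6 applies: 15 + 1 = 16.
S7 applies: 16 + 1 = 17.
S8 applies: 17 − 1 = 16.
Final offense level: 16.
Criminal history: 12 prior points → Category 4 (9-15).
Level 16 falls in the 16-21 band.
Grid: Level 16-21 × Category 4 = 37-48 months.

37-48 months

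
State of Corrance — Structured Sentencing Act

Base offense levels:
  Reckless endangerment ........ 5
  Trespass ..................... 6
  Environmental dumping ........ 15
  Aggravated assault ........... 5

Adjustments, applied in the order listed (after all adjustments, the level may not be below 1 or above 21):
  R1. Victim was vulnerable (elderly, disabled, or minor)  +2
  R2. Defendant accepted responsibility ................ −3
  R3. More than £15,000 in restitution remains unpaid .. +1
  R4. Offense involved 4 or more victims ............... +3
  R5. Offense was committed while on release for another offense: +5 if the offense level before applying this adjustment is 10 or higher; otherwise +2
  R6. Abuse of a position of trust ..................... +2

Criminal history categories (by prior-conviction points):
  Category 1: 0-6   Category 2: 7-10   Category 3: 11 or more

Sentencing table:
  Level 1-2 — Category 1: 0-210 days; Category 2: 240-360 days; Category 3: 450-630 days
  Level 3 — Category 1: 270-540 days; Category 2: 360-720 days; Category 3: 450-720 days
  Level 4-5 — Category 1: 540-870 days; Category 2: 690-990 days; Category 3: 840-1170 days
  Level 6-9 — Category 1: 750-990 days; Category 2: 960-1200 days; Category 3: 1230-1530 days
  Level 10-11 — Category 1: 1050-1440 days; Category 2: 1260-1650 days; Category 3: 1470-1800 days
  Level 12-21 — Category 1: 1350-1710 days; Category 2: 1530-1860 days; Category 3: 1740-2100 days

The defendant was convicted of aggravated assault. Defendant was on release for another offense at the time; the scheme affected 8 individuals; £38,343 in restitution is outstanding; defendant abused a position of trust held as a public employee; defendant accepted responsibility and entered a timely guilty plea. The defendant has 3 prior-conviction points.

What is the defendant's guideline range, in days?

1050-1440 days

Base offense level for aggravated assault: 5.
R2 applies: 5 − 3 = 2.
R3 applies: 2 + 1 = 3.
R4 applies: 3 + 3 = 6.
R5 applies (level before this adjustment is 6 < 10, so +2): 6 + 2 = 8.
R6 applies: 8 + 2 = 10.
Final offense level: 10.
Criminal history: 3 prior points → Category 1 (0-6).
Level 10 falls in the 10-11 band.
Grid: Level 10-11 × Category 1 = 1050-1440 days.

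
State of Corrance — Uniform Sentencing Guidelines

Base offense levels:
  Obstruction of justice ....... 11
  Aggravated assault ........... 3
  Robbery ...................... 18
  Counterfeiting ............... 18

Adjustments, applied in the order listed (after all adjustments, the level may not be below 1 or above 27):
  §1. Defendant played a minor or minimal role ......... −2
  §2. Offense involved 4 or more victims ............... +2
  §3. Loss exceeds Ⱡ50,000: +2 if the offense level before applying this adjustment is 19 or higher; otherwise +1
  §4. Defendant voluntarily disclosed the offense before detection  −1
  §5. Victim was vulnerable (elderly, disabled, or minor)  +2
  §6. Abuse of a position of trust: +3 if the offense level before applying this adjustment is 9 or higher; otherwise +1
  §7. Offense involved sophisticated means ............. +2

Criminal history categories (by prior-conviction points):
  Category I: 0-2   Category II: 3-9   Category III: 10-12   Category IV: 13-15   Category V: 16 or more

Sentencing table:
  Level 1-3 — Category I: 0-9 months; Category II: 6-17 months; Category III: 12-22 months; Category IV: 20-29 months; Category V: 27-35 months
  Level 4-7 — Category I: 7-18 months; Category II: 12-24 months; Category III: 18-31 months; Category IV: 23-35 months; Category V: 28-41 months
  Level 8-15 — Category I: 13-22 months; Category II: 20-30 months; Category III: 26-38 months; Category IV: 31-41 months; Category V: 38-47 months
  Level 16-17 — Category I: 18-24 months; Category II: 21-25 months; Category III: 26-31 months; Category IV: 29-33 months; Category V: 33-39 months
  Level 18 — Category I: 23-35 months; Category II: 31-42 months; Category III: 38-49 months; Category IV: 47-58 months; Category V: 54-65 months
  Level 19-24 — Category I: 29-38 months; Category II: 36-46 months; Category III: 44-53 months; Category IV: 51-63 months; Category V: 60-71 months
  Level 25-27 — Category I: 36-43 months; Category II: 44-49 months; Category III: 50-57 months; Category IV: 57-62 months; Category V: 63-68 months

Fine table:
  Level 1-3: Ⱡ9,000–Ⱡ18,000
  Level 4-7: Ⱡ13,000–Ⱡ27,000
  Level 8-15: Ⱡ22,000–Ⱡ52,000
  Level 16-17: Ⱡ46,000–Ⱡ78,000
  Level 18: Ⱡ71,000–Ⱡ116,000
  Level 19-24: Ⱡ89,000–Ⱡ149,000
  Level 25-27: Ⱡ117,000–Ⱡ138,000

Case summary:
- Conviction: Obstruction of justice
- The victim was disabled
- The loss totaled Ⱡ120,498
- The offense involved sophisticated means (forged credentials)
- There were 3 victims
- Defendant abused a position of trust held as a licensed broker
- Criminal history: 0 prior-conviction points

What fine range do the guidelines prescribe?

Ⱡ89,000–Ⱡ149,000

Base offense level for obstruction of justice: 11.
§3 applies (level before this adjustment is 11 < 19, so +1): 11 + 1 = 12.
§4 does not apply.
§5 applies: 12 + 2 = 14.
§6 applies (level before this adjustment is 14 ≥ 9, so +3): 14 + 3 = 17.
§7 applies: 17 + 2 = 19.
Final offense level: 19.
Level 19 falls in the 19-24 band.
Fine table: Level 19-24 → Ⱡ89,000–Ⱡ149,000.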